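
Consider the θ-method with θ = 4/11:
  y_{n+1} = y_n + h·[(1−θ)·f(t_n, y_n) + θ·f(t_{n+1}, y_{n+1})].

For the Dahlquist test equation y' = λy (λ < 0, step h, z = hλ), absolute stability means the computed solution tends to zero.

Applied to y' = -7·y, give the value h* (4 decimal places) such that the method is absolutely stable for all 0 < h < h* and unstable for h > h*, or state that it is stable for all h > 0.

(-7.3333,0); λ=-7 ⇒ h* = (22/3)/7 = 1.0476.

With y'=λy (z=hλ):
  y_{n+1} = y_n + z·[7/11·y_n + 4/11·y_{n+1}] ⇒ (1 − 4/11z)y_{n+1} = (1 + 7/11z)y_n
  Hence R(z) = (1 + 7/11z)/(1 − 4/11z).

Boundary: |R(x)|=1, x<0.
x=-0.39: |R|=0.6584
R=−1: 1+7/11x = −1+4/11x ⇒ -3/11x=2 ⇒ x=2/(-3/11)=-7.3333
Confirm numerically:
  x=-6.558: |R|=0.93753 <1
  x=-4.890: |R|=0.76014 <1
  x=-3.272: |R|=0.49419 <1
  x=-7.909: |R|=1.04051 >1
  x=-7.796: |R|=1.03290 >1
  x=-7.680: |R|=1.02493 >1
Interval (-7.3333, 0).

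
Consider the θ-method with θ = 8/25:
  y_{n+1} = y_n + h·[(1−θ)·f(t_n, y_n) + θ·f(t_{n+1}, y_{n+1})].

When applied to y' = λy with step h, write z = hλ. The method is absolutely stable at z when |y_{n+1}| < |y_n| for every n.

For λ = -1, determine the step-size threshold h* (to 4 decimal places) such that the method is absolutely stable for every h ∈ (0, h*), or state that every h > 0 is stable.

(-5.5556,0); λ=-1 ⇒ h* = (50/9)/1 = 5.5556.

On y'=λy, z=hλ:
  y_{n+1} = y_n + z·[17/25·y_n + 8/25·y_{n+1}] ⇒ (1 − 8/25z)y_{n+1} = (1 + 17/25z)y_n
  Hence R(z) = (1 + 17/25z)/(1 − 8/25z).

Need |R(x)|<1, x<0.
x=-0.49: |R|=0.5764
R=−1: 1+17/25x = −1+8/25x ⇒ -9/25x=2 ⇒ x=2/(-9/25)=-5.5556
Confirm numerically:
  x=-4.424: |R|=0.83137 <1
  x=-3.735: |R|=0.70144 <1
  x=-3.161: |R|=0.57145 <1
  x=-2.556: |R|=0.40600 <1
  x=-6.035: |R|=1.05888 >1
  x=-5.829: |R|=1.03436 >1
So |R|<1 on (-5.5556, 0).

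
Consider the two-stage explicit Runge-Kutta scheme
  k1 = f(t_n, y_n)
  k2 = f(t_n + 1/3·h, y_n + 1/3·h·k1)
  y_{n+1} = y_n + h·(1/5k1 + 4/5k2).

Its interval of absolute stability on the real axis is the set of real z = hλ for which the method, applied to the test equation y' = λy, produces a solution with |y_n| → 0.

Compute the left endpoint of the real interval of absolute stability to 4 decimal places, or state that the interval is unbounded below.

Test eqn y'=λy, z=hλ:
  k1=λy_n ⇒ h·k1=z·y_n;  k2=λ(1+1/3z)y_n ⇒ h·k2=z(1+1/3z)y_n
  y_{n+1}/y_n = 1 + 1/5z + 4/5z(1+1/3z) = 1 + z + 4/15z²
  R(z) = 1 + z + 4/15z².

Solve |R(x)|<1 on ℝ⁻.
x=-1.51: |R|=0.0980
R=1: x+4/15x²=0 ⇒ x=−15/4=-3.7500; min R=1−1/(4·4/15)=0.0625>−1
Confirm numerically:
  x=-3.659: |R|=0.91121 <1
  x=-2.878: |R|=0.33077 <1
  x=-2.452: |R|=0.15128 <1
  x=-4.282: |R|=1.60747 >1
  x=-4.254: |R|=1.57174 >1
  x=-3.907: |R|=1.16357 >1
Interval (-3.7500, 0).

z* = -3.7500.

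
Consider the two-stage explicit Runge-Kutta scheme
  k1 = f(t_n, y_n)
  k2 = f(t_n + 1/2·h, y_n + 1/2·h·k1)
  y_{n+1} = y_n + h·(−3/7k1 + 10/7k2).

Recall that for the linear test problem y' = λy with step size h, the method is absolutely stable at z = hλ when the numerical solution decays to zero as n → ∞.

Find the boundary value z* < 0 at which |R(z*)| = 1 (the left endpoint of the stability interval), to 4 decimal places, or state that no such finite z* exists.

left endpoint -1.4000.

On y'=λy, z=hλ:
  k1=λy_n ⇒ h·k1=z·y_n;  k2=λ(1+1/2z)y_n ⇒ h·k2=z(1+1/2z)y_n
  y_{n+1}/y_n = 1 − 3/7z + 10/7z(1+1/2z) = 1 + z + 5/7z²
  so R(z) = 1 + z + 5/7z².

Find x<0 with |R(x)|<1.
x=-0.32: |R|=0.7531
R=1: x+5/7x²=0 ⇒ x=−7/5=-1.4000; min R=1−1/(4·5/7)=0.6500>−1
Confirm numerically:
  x=-1.210: |R|=0.83579 <1
  x=-1.072: |R|=0.74885 <1
  x=-0.780: |R|=0.65457 <1
  x=-0.702: |R|=0.65000 <1
  x=-1.923: |R|=1.71838 >1
  x=-1.744: |R|=1.42853 >1
  x=-1.494: |R|=1.10031 >1
So |R|<1 on (-1.4000, 0).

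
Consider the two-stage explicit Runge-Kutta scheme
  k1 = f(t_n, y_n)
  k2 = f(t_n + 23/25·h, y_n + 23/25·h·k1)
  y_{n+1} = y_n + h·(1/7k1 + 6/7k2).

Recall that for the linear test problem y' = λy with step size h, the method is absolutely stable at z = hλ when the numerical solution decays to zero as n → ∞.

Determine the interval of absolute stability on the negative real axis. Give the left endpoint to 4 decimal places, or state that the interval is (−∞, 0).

Test eqn y'=λy, z=hλ:
  k1=λy_n ⇒ h·k1=z·y_n;  k2=λ(1+23/25z)y_n ⇒ h·k2=z(1+23/25z)y_n
  y_{n+1}/y_n = 1 + 1/7z + 6/7z(1+23/25z) = 1 + z + 138/175z²
  Hence R(z) = 1 + z + 138/175z².

Find x<0 with |R(x)|<1.
x=-0.82: |R|=0.7102
R=1: x+138/175x²=0 ⇒ x=−175/138=-1.2681; min R=1−1/(4·138/175)=0.6830>−1
Confirm numerically:
  x=-1.241: |R|=0.97346 <1
  x=-1.197: |R|=0.93287 <1
  x=-0.869: |R|=0.72650 <1
  x=-0.575: |R|=0.68572 <1
  x=-1.825: |R|=1.80144 >1
  x=-1.484: |R|=1.25264 >1
Interval (-1.2681, 0).

(-1.2681, 0).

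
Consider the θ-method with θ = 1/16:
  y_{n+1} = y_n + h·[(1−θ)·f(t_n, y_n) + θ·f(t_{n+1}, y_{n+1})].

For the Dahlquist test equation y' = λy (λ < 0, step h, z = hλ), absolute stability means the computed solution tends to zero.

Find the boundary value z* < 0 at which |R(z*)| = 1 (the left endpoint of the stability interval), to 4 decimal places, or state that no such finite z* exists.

left endpoint -2.2857.

With y'=λy (z=hλ):
  y_{n+1} = y_n + z·[15/16·y_n + 1/16·y_{n+1}] ⇒ (1 − 1/16z)y_{n+1} = (1 + 15/16z)y_n
  Hence R(z) = (1 + 15/16z)/(1 − 1/16z).

Solve |R(x)|<1 on ℝ⁻.
x=-1.19: |R|=0.1076
R=−1: 1+15/16x = −1+1/16x ⇒ -7/8x=2 ⇒ x=2/(-7/8)=-2.2857
Confirm numerically:
  x=-2.243: |R|=0.96722 <1
  x=-1.238: |R|=0.14909 <1
  x=-1.194: |R|=0.11109 <1
  x=-1.103: |R|=0.03187 <1
  x=-2.518: |R|=1.17561 >1
  x=-2.326: |R|=1.03078 >1
Interval (-2.2857, 0).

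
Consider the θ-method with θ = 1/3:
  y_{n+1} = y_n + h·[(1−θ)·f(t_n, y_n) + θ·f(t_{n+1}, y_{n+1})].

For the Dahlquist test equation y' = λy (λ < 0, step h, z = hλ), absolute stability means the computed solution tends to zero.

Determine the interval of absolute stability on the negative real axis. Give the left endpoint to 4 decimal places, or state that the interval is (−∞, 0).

Set f=λy, z=hλ:
  y_{n+1} = y_n + z·[2/3·y_n + 1/3·y_{n+1}] ⇒ (1 − 1/3z)y_{n+1} = (1 + 2/3z)y_n
  R(z) = (1 + 2/3z)/(1 − 1/3z).

Find x<0 with |R(x)|<1.
x=-1.69: |R|=0.0810
R=−1: 1+2/3x = −1+1/3x ⇒ -1/3x=2 ⇒ x=2/(-1/3)=-6.0000
Confirm numerically:
  x=-5.934: |R|=0.99261 <1
  x=-5.638: |R|=0.95809 <1
  x=-4.196: |R|=0.74931 <1
  x=-3.943: |R|=0.70373 <1
  x=-6.552: |R|=1.05779 >1
  x=-6.218: |R|=1.02365 >1
  x=-6.155: |R|=1.01693 >1
Interval (-6.0000, 0).

z∈(-6.0000,0).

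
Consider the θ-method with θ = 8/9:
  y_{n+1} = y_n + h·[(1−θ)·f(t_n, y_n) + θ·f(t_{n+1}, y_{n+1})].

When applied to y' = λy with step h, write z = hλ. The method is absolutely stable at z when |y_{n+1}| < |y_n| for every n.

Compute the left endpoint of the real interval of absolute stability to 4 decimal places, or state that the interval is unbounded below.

Test eqn y'=λy, z=hλ:
  y_{n+1} = y_n + z·[1/9·y_n + 8/9·y_{n+1}] ⇒ (1 − 8/9z)y_{n+1} = (1 + 1/9z)y_n
  ⇒ R(z) = (1 + 1/9z)/(1 − 8/9z).

Find x<0 with |R(x)|<1.
x=-0.56: |R|=0.6261
x=-2: |R|=0.2800
x=-10: |R|=0.0112
x=-100: |R|=0.1125
θ=8/9≥1/2 ⇒ |1+1/9x|<|1−8/9x| ∀x<0 ⇒ stable on all of ℝ⁻.

unbounded; (−∞, 0).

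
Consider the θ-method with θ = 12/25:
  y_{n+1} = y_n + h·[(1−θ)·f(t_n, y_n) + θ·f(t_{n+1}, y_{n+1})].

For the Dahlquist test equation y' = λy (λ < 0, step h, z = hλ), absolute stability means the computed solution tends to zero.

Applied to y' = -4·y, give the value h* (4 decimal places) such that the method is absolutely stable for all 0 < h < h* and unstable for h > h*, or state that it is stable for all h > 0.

(-50.0000,0); λ=-4 ⇒ h* = (50)/4 = 12.5000.

On y'=λy, z=hλ:
  y_{n+1} = y_n + z·[13/25·y_n + 12/25·y_{n+1}] ⇒ (1 − 12/25z)y_{n+1} = (1 + 13/25z)y_n
  so R(z) = (1 + 13/25z)/(1 − 12/25z).

Find x<0 with |R(x)|<1.
x=-1.76: |R|=0.0460
R=−1: 1+13/25x = −1+12/25x ⇒ -1/25x=2 ⇒ x=2/(-1/25)=-50.0000
Confirm numerically:
  x=-45.347: |R|=0.99182 <1
  x=-43.611: |R|=0.98835 <1
  x=-27.767: |R|=0.93793 <1
  x=-50.328: |R|=1.00052 >1
  x=-50.304: |R|=1.00048 >1
Stable set (-50.0000, 0).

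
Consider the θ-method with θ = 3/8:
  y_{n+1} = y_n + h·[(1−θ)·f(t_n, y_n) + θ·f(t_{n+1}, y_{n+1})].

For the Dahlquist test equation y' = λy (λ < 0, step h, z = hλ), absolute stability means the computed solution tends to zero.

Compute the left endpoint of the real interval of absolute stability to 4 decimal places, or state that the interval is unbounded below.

With y'=λy (z=hλ):
  y_{n+1} = y_n + z·[5/8·y_n + 3/8·y_{n+1}] ⇒ (1 − 3/8z)y_{n+1} = (1 + 5/8z)y_n
  so R(z) = (1 + 5/8z)/(1 − 3/8z).

Find x<0 with |R(x)|<1.
x=-0.42: |R|=0.6371
R=−1: 1+5/8x = −1+3/8x ⇒ -1/4x=2 ⇒ x=2/(-1/4)=-8.0000
Confirm numerically:
  x=-7.285: |R|=0.95210 <1
  x=-3.530: |R|=0.51910 <1
  x=-3.430: |R|=0.50027 <1
  x=-8.253: |R|=1.01545 >1
  x=-8.222: |R|=1.01359 >1
  x=-8.097: |R|=1.00601 >1
Interval (-8.0000, 0).

left endpoint -8.0000.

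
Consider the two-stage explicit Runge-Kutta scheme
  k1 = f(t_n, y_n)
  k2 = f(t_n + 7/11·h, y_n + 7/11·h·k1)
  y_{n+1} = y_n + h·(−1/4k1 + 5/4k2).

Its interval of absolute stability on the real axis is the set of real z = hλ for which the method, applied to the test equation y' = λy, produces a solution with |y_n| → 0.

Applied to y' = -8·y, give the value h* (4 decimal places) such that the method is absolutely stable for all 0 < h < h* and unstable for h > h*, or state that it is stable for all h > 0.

Test eqn y'=λy, z=hλ:
  k1=λy_n ⇒ h·k1=z·y_n;  k2=λ(1+7/11z)y_n ⇒ h·k2=z(1+7/11z)y_n
  y_{n+1}/y_n = 1 − 1/4z + 5/4z(1+7/11z) = 1 + z + 35/44z²
  Hence R(z) = 1 + z + 35/44z².

Need |R(x)|<1, x<0.
x=-1.01: |R|=0.8014
R=1: x+35/44x²=0 ⇒ x=−44/35=-1.2571; min R=1−1/(4·35/44)=0.6857>−1
Confirm numerically:
  x=-1.069: |R|=0.84001 <1
  x=-1.044: |R|=0.82299 <1
  x=-0.877: |R|=0.73481 <1
  x=-0.533: |R|=0.69298 <1
  x=-1.674: |R|=1.55508 >1
  x=-1.573: |R|=1.39522 >1
  x=-1.556: |R|=1.36990 >1
So |R|<1 on (-1.2571, 0).

(-1.2571,0); λ=-8 ⇒ h* = (44/35)/8 = 0.1571.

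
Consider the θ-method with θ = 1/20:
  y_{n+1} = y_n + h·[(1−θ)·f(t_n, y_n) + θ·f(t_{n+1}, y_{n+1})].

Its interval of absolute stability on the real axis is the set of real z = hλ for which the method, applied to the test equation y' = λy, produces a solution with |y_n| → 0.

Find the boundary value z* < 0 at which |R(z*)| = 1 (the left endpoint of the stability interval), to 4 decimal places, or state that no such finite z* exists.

left endpoint -2.2222.

Test eqn y'=λy, z=hλ:
  y_{n+1} = y_n + z·[19/20·y_n + 1/20·y_{n+1}] ⇒ (1 − 1/20z)y_{n+1} = (1 + 19/20z)y_n
  so R(z) = (1 + 19/20z)/(1 − 1/20z).

Need |R(x)|<1, x<0.
x=-0.53: |R|=0.4837
R=−1: 1+19/20x = −1+1/20x ⇒ -9/10x=2 ⇒ x=2/(-9/10)=-2.2222
Confirm numerically:
  x=-1.969: |R|=0.79253 <1
  x=-1.925: |R|=0.75599 <1
  x=-1.920: |R|=0.75182 <1
  x=-2.460: |R|=1.19056 >1
  x=-2.276: |R|=1.04345 >1
Interval (-2.2222, 0).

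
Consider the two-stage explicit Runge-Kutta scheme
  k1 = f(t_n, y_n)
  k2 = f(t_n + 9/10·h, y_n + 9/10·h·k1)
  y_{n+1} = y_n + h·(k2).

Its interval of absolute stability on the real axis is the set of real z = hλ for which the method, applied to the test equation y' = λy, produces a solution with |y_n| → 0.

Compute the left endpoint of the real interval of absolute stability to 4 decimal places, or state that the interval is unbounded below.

Set f=λy, z=hλ:
  k1=λy_n ⇒ h·k1=z·y_n;  k2=λ(1+9/10z)y_n ⇒ h·k2=z(1+9/10z)y_n
  y_{n+1}/y_n = 1 + z(1+9/10z) = 1 + z + 9/10z²
  R(z) = 1 + z + 9/10z².

Boundary: |R(x)|=1, x<0.
x=-0.43: |R|=0.7364
R=1: x+9/10x²=0 ⇒ x=−10/9=-1.1111; min R=1−1/(4·9/10)=0.7222>−1
Confirm numerically:
  x=-0.830: |R|=0.79001 <1
  x=-0.801: |R|=0.77644 <1
  x=-0.792: |R|=0.77254 <1
  x=-1.295: |R|=1.21432 >1
  x=-1.144: |R|=1.03386 >1
Interval (-1.1111, 0).

z* = -1.1111.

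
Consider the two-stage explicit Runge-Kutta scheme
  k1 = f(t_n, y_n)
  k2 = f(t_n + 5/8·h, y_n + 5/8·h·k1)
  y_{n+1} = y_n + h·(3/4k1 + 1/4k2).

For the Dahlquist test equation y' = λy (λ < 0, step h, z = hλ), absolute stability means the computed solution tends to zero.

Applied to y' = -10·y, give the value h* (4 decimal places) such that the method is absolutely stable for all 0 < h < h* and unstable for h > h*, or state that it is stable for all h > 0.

(-6.4000,0); λ=-10 ⇒ h* = (32/5)/10 = 0.6400.

Test eqn y'=λy, z=hλ:
  k1=λy_n ⇒ h·k1=z·y_n;  k2=λ(1+5/8z)y_n ⇒ h·k2=z(1+5/8z)y_n
  y_{n+1}/y_n = 1 + 3/4z + 1/4z(1+5/8z) = 1 + z + 5/32z²
  ⇒ R(z) = 1 + z + 5/32z².

Boundary: |R(x)|=1, x<0.
x=-1.56: |R|=0.1798
R=1: x+5/32x²=0 ⇒ x=−32/5=-6.4000; min R=1−1/(4·5/32)=-0.6000>−1
Confirm numerically:
  x=-5.932: |R|=0.56622 <1
  x=-5.392: |R|=0.15076 <1
  x=-4.570: |R|=0.30673 <1
  x=-6.962: |R|=1.61135 >1
  x=-6.667: |R|=1.27814 >1
  x=-6.456: |R|=1.05649 >1
Interval (-6.4000, 0).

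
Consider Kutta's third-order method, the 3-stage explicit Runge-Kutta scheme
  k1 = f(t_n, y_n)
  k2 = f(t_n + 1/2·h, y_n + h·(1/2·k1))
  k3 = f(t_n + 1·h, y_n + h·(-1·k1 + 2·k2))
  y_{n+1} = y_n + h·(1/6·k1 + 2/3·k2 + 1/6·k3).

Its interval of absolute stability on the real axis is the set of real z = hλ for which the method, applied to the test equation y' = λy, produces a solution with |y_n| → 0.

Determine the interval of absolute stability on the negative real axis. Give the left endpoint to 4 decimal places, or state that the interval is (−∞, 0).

Set f=λy, z=hλ:
  order 3, 3-stage ⇒ R(z)=1+z+z^2/2+z^3/6
  (e.g. R(-1.2)=0.23200, |R|=0.23200)

Boundary: |R(x)|=1, x<0.
x=-1.2: |R|=0.2320
|R(-1.26)|=0.2004 |R(-1.16)|=0.2527 |R(-0.78)|=0.4451
Bisect:
  x_lo=-3.3225 |R|=2.9160  x_hi=-0.3407 |R|=0.7107
  mid=-1.83163 |R|=0.17834 →hi
  mid=-2.57708 |R|=1.10896 →lo
  mid=-2.20435 |R|=0.55999 →hi
  mid=-2.39072 |R|=0.81032 →hi
  mid=-2.48390 |R|=0.95320 →hi
  mid=-2.53049 |R|=1.02942 →lo
  mid=-2.50720 |R|=0.99090 →hi
  ...
  [-2.51284,-2.51266] ⇒ x*=-2.5127
So |R|<1 on (-2.5127, 0).

(-2.5127, 0).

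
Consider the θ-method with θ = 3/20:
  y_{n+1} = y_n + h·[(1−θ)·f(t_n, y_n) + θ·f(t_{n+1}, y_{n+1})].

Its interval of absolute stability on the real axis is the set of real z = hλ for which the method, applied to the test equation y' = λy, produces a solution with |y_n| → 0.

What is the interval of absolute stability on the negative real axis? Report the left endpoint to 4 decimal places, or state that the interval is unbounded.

z∈(-2.8571,0).

Set f=λy, z=hλ:
  y_{n+1} = y_n + z·[17/20·y_n + 3/20·y_{n+1}] ⇒ (1 − 3/20z)y_{n+1} = (1 + 17/20z)y_n
  R(z) = (1 + 17/20z)/(1 − 3/20z).

Need |R(x)|<1, x<0.
x=-1.64: |R|=0.3162
R=−1: 1+17/20x = −1+3/20x ⇒ -7/10x=2 ⇒ x=2/(-7/10)=-2.8571
Confirm numerically:
  x=-1.879: |R|=0.46585 <1
  x=-1.790: |R|=0.41112 <1
  x=-1.280: |R|=0.07383 <1
  x=-3.163: |R|=1.14521 >1
  x=-2.941: |R|=1.04073 >1
Stable set (-2.8571, 0).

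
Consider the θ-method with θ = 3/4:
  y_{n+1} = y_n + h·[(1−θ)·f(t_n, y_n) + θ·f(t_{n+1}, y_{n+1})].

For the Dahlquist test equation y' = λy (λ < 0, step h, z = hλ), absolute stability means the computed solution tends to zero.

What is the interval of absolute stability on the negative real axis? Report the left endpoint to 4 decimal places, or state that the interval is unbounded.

unbounded; (−∞, 0).

Test eqn y'=λy, z=hλ:
  y_{n+1} = y_n + z·[1/4·y_n + 3/4·y_{n+1}] ⇒ (1 − 3/4z)y_{n+1} = (1 + 1/4z)y_n
  R(z) = (1 + 1/4z)/(1 − 3/4z).

Solve |R(x)|<1 on ℝ⁻.
x=-1.3: |R|=0.3418
x=-2: |R|=0.2000
x=-10: |R|=0.1765
x=-100: |R|=0.3158
θ=3/4≥1/2 ⇒ |1+1/4x|<|1−3/4x| ∀x<0 ⇒ unbounded interval.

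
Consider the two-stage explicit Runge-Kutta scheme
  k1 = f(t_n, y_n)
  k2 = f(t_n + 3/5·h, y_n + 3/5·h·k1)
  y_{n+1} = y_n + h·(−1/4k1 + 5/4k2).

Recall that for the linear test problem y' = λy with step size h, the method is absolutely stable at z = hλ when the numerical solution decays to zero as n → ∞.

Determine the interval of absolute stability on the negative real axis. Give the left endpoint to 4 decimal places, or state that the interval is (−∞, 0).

Set f=λy, z=hλ:
  k1=λy_n ⇒ h·k1=z·y_n;  k2=λ(1+3/5z)y_n ⇒ h·k2=z(1+3/5z)y_n
  y_{n+1}/y_n = 1 − 1/4z + 5/4z(1+3/5z) = 1 + z + 3/4z²
  ⇒ R(z) = 1 + z + 3/4z².

Need |R(x)|<1, x<0.
x=-0.4: |R|=0.7200
R=1: x+3/4x²=0 ⇒ x=−4/3=-1.3333; min R=1−1/(4·3/4)=0.6667>−1
Confirm numerically:
  x=-0.990: |R|=0.74507 <1
  x=-0.900: |R|=0.70750 <1
  x=-0.535: |R|=0.67967 <1
  x=-1.841: |R|=1.70096 >1
  x=-1.727: |R|=1.50990 >1
  x=-1.474: |R|=1.15551 >1
Stable set (-1.3333, 0).

(-1.3333, 0).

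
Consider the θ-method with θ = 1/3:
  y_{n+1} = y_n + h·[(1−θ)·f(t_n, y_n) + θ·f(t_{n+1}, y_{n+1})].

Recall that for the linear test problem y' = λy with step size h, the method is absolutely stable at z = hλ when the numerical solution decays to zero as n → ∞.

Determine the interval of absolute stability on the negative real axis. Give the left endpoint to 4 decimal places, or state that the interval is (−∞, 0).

z∈(-6.0000,0).

With y'=λy (z=hλ):
  y_{n+1} = y_n + z·[2/3·y_n + 1/3·y_{n+1}] ⇒ (1 − 1/3z)y_{n+1} = (1 + 2/3z)y_n
  Hence R(z) = (1 + 2/3z)/(1 − 1/3z).

Need |R(x)|<1, x<0.
x=-1.26: |R|=0.1127
R=−1: 1+2/3x = −1+1/3x ⇒ -1/3x=2 ⇒ x=2/(-1/3)=-6.0000
Confirm numerically:
  x=-5.973: |R|=0.99699 <1
  x=-4.057: |R|=0.72467 <1
  x=-3.524: |R|=0.62048 <1
  x=-6.297: |R|=1.03195 >1
  x=-6.233: |R|=1.02524 >1
  x=-6.156: |R|=1.01704 >1
Stable set (-6.0000, 0).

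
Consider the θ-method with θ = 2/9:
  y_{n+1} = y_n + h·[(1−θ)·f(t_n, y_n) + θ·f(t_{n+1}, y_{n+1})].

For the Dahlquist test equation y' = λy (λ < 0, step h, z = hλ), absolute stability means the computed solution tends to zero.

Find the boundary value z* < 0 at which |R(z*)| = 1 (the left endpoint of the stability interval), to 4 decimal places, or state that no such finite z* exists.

Set f=λy, z=hλ:
  y_{n+1} = y_n + z·[7/9·y_n + 2/9·y_{n+1}] ⇒ (1 − 2/9z)y_{n+1} = (1 + 7/9z)y_n
  so R(z) = (1 + 7/9z)/(1 − 2/9z).

Need |R(x)|<1, x<0.
x=-1.24: |R|=0.0279
R=−1: 1+7/9x = −1+2/9x ⇒ -5/9x=2 ⇒ x=2/(-5/9)=-3.6000
Confirm numerically:
  x=-3.550: |R|=0.98447 <1
  x=-2.087: |R|=0.42576 <1
  x=-1.827: |R|=0.29943 <1
  x=-4.112: |R|=1.14863 >1
  x=-3.932: |R|=1.09843 >1
  x=-3.835: |R|=1.07049 >1
Interval (-3.6000, 0).

left endpoint -3.6000.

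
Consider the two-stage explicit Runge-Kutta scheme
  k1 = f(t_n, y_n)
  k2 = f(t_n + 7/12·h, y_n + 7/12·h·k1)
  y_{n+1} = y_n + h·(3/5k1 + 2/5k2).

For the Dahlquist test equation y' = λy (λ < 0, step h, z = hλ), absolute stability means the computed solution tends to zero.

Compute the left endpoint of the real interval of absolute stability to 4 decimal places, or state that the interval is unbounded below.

With y'=λy (z=hλ):
  k1=λy_n ⇒ h·k1=z·y_n;  k2=λ(1+7/12z)y_n ⇒ h·k2=z(1+7/12z)y_n
  y_{n+1}/y_n = 1 + 3/5z + 2/5z(1+7/12z) = 1 + z + 7/30z²
  ⇒ R(z) = 1 + z + 7/30z².

Solve |R(x)|<1 on ℝ⁻.
x=-0.49: |R|=0.5660
R=1: x+7/30x²=0 ⇒ x=−30/7=-4.2857; min R=1−1/(4·7/30)=-0.0714>−1
Confirm numerically:
  x=-3.136: |R|=0.15872 <1
  x=-2.025: |R|=0.06819 <1
  x=-1.730: |R|=0.03166 <1
  x=-4.855: |R|=1.64491 >1
  x=-4.461: |R|=1.18245 >1
So |R|<1 on (-4.2857, 0).

z* = -4.2857.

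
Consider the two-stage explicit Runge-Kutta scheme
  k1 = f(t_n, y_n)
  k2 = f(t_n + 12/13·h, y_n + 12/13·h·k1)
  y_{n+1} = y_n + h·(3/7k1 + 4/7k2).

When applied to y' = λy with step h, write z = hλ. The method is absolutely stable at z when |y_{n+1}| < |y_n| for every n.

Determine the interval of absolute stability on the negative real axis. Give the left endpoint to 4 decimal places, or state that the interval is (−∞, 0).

Set f=λy, z=hλ:
  k1=λy_n ⇒ h·k1=z·y_n;  k2=λ(1+12/13z)y_n ⇒ h·k2=z(1+12/13z)y_n
  y_{n+1}/y_n = 1 + 3/7z + 4/7z(1+12/13z) = 1 + z + 48/91z²
  ⇒ R(z) = 1 + z + 48/91z².

Find x<0 with |R(x)|<1.
x=-1.08: |R|=0.5352
R=1: x+48/91x²=0 ⇒ x=−91/48=-1.8958; min R=1−1/(4·48/91)=0.5260>−1
Confirm numerically:
  x=-1.306: |R|=0.59368 <1
  x=-1.186: |R|=0.55594 <1
  x=-0.835: |R|=0.53277 <1
  x=-2.120: |R|=1.25067 >1
  x=-1.975: |R|=1.08247 >1
So |R|<1 on (-1.8958, 0).

(-1.8958, 0).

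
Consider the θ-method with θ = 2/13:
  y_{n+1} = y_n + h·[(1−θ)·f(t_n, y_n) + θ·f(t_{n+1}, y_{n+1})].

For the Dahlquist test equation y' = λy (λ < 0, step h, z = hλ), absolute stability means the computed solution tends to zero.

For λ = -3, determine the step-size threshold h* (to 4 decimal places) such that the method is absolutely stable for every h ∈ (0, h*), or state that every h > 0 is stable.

(-2.8889,0); λ=-3 ⇒ h* = (26/9)/3 = 0.9630.

On y'=λy, z=hλ:
  y_{n+1} = y_n + z·[11/13·y_n + 2/13·y_{n+1}] ⇒ (1 − 2/13z)y_{n+1} = (1 + 11/13z)y_n
  so R(z) = (1 + 11/13z)/(1 − 2/13z).

Need |R(x)|<1, x<0.
x=-1.5: |R|=0.2187
R=−1: 1+11/13x = −1+2/13x ⇒ -9/13x=2 ⇒ x=2/(-9/13)=-2.8889
Confirm numerically:
  x=-1.507: |R|=0.22337 <1
  x=-1.361: |R|=0.12537 <1
  x=-1.350: |R|=0.11783 <1
  x=-3.380: |R|=1.22368 >1
  x=-3.320: |R|=1.19756 >1
  x=-2.965: |R|=1.03619 >1
Stable set (-2.8889, 0).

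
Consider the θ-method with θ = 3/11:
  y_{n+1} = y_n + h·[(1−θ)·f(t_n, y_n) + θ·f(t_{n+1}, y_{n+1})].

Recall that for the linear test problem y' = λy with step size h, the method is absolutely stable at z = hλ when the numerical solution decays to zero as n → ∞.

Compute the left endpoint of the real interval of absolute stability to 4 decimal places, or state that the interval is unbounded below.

Test eqn y'=λy, z=hλ:
  y_{n+1} = y_n + z·[8/11·y_n + 3/11·y_{n+1}] ⇒ (1 − 3/11z)y_{n+1} = (1 + 8/11z)y_n
  Hence R(z) = (1 + 8/11z)/(1 − 3/11z).

Find x<0 with |R(x)|<1.
x=-1.26: |R|=0.0622
R=−1: 1+8/11x = −1+3/11x ⇒ -5/11x=2 ⇒ x=2/(-5/11)=-4.4000
Confirm numerically:
  x=-3.503: |R|=0.79148 <1
  x=-2.968: |R|=0.64027 <1
  x=-2.581: |R|=0.51475 <1
  x=-4.914: |R|=1.09984 >1
  x=-4.769: |R|=1.07290 >1
  x=-4.467: |R|=1.01373 >1
Stable set (-4.4000, 0).

z* = -4.4000.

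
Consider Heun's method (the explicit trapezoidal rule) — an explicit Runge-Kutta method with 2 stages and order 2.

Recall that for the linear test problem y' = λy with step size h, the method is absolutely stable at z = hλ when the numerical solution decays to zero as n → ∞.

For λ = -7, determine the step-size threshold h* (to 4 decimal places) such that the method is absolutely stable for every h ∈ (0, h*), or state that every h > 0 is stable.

On y'=λy, z=hλ:
  order 2, 2-stage ⇒ R(z)=1+z+z^2/2
  (e.g. R(-0.63)=0.56845, |R|=0.56845)

Solve |R(x)|<1 on ℝ⁻.
x=-0.63: |R|=0.5684
|R(-1.68)|=0.7312 |R(-1.55)|=0.6513 |R(-1.49)|=0.6200
Bisect:
  x_lo=-2.8131 |R|=2.1436  x_hi=-0.3803 |R|=0.6920
  mid=-1.59671 |R|=0.67803 →hi
  mid=-2.20489 |R|=1.22589 →lo
  mid=-1.90080 |R|=0.90572 →hi
  mid=-2.05285 |R|=1.05424 →lo
  mid=-1.97682 |R|=0.97709 →hi
  mid=-2.01484 |R|=1.01495 →lo
  mid=-1.99583 |R|=0.99584 →hi
  ...
  [-2.00014,-1.99999] ⇒ x*=-2.0000
Stable set (-2.0000, 0).

(-2.0000,0); λ=-7 ⇒ h* = 0.2857.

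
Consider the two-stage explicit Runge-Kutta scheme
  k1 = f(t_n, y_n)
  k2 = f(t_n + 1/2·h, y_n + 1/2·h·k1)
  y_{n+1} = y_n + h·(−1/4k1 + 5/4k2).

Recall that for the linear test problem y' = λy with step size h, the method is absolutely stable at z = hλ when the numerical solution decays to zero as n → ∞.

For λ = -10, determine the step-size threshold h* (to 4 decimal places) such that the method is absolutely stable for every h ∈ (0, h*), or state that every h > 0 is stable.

With y'=λy (z=hλ):
  k1=λy_n ⇒ h·k1=z·y_n;  k2=λ(1+1/2z)y_n ⇒ h·k2=z(1+1/2z)y_n
  y_{n+1}/y_n = 1 − 1/4z + 5/4z(1+1/2z) = 1 + z + 5/8z²
  Hence R(z) = 1 + z + 5/8z².

Find x<0 with |R(x)|<1.
x=-1.02: |R|=0.6302
R=1: x+5/8x²=0 ⇒ x=−8/5=-1.6000; min R=1−1/(4·5/8)=0.6000>−1
Confirm numerically:
  x=-1.324: |R|=0.77161 <1
  x=-1.287: |R|=0.74823 <1
  x=-0.667: |R|=0.61106 <1
  x=-2.021: |R|=1.53178 >1
  x=-1.674: |R|=1.07742 >1
So |R|<1 on (-1.6000, 0).

(-1.6000,0); λ=-10 ⇒ h* = (8/5)/10 = 0.1600.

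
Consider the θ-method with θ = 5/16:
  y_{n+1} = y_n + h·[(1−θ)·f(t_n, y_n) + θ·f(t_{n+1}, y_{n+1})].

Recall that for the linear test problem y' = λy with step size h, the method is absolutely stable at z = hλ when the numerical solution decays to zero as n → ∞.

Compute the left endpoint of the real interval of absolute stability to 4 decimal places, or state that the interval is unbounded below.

With y'=λy (z=hλ):
  y_{n+1} = y_n + z·[11/16·y_n + 5/16·y_{n+1}] ⇒ (1 − 5/16z)y_{n+1} = (1 + 11/16z)y_n
  ⇒ R(z) = (1 + 11/16z)/(1 − 5/16z).

Boundary: |R(x)|=1, x<0.
x=-1.09: |R|=0.1869
R=−1: 1+11/16x = −1+5/16x ⇒ -3/8x=2 ⇒ x=2/(-3/8)=-5.3333
Confirm numerically:
  x=-5.165: |R|=0.97585 <1
  x=-3.420: |R|=0.65317 <1
  x=-3.294: |R|=0.62316 <1
  x=-5.910: |R|=1.07596 >1
  x=-5.761: |R|=1.05727 >1
  x=-5.464: |R|=1.01810 >1
Stable set (-5.3333, 0).

left endpoint -5.3333.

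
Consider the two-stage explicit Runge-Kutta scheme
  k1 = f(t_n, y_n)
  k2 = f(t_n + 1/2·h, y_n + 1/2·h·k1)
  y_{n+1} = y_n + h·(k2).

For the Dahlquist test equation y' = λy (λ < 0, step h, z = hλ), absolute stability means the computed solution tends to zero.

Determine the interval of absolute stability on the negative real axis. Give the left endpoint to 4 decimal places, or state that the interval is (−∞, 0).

Set f=λy, z=hλ:
  k1=λy_n ⇒ h·k1=z·y_n;  k2=λ(1+1/2z)y_n ⇒ h·k2=z(1+1/2z)y_n
  y_{n+1}/y_n = 1 + z(1+1/2z) = 1 + z + 1/2z²
  Hence R(z) = 1 + z + 1/2z².

Solve |R(x)|<1 on ℝ⁻.
x=-1: |R|=0.5000
R=1: x+1/2x²=0 ⇒ x=−2=-2.0000; min R=1−1/(4·1/2)=0.5000>−1
Confirm numerically:
  x=-1.773: |R|=0.79876 <1
  x=-1.710: |R|=0.75205 <1
  x=-1.464: |R|=0.60765 <1
  x=-1.304: |R|=0.54621 <1
  x=-2.574: |R|=1.73874 >1
  x=-2.410: |R|=1.49405 >1
So |R|<1 on (-2.0000, 0).

z∈(-2.0000,0).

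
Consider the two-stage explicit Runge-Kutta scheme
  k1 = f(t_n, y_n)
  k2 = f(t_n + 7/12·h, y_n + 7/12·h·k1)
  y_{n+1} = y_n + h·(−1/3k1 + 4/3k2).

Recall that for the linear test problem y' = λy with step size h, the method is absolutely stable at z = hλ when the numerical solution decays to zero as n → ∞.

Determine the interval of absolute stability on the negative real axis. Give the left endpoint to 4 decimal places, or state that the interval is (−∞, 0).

Set f=λy, z=hλ:
  k1=λy_n ⇒ h·k1=z·y_n;  k2=λ(1+7/12z)y_n ⇒ h·k2=z(1+7/12z)y_n
  y_{n+1}/y_n = 1 − 1/3z + 4/3z(1+7/12z) = 1 + z + 7/9z²
  Hence R(z) = 1 + z + 7/9z².

Solve |R(x)|<1 on ℝ⁻.
x=-1.11: |R|=0.8483
R=1: x+7/9x²=0 ⇒ x=−9/7=-1.2857; min R=1−1/(4·7/9)=0.6786>−1
Confirm numerically:
  x=-1.029: |R|=0.79454 <1
  x=-1.015: |R|=0.78629 <1
  x=-0.809: |R|=0.70004 <1
  x=-1.710: |R|=1.56430 >1
  x=-1.565: |R|=1.33995 >1
So |R|<1 on (-1.2857, 0).

z∈(-1.2857,0).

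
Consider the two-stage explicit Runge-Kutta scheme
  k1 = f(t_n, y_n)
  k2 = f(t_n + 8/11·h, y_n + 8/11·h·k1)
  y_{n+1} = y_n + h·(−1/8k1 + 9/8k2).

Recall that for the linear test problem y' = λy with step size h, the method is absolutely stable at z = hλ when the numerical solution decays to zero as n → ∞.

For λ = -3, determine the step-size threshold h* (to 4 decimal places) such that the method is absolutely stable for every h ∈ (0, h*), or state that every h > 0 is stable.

(-1.2222,0); λ=-3 ⇒ h* = (11/9)/3 = 0.4074.

Test eqn y'=λy, z=hλ:
  k1=λy_n ⇒ h·k1=z·y_n;  k2=λ(1+8/11z)y_n ⇒ h·k2=z(1+8/11z)y_n
  y_{n+1}/y_n = 1 − 1/8z + 9/8z(1+8/11z) = 1 + z + 9/11z²
  R(z) = 1 + z + 9/11z².

Find x<0 with |R(x)|<1.
x=-0.68: |R|=0.6983
R=1: x+9/11x²=0 ⇒ x=−11/9=-1.2222; min R=1−1/(4·9/11)=0.6944>−1
Confirm numerically:
  x=-0.813: |R|=0.72779 <1
  x=-0.657: |R|=0.69617 <1
  x=-0.492: |R|=0.70605 <1
  x=-1.598: |R|=1.49131 >1
  x=-1.492: |R|=1.32933 >1
Interval (-1.2222, 0).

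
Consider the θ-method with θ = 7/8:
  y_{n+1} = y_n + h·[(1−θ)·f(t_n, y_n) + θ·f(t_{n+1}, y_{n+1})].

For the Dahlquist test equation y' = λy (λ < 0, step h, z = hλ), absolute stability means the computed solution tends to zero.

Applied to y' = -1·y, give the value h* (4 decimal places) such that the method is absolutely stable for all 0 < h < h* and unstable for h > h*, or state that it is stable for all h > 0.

Test eqn y'=λy, z=hλ:
  y_{n+1} = y_n + z·[1/8·y_n + 7/8·y_{n+1}] ⇒ (1 − 7/8z)y_{n+1} = (1 + 1/8z)y_n
  Hence R(z) = (1 + 1/8z)/(1 − 7/8z).

Boundary: |R(x)|=1, x<0.
x=-1.4: |R|=0.3708
x=-2: |R|=0.2727
x=-10: |R|=0.0256
x=-100: |R|=0.1299
θ=7/8≥1/2 ⇒ |1+1/8x|<|1−7/8x| ∀x<0 ⇒ unbounded interval.

(−∞, 0) — no finite endpoint. Any h>0 works for λ=-1.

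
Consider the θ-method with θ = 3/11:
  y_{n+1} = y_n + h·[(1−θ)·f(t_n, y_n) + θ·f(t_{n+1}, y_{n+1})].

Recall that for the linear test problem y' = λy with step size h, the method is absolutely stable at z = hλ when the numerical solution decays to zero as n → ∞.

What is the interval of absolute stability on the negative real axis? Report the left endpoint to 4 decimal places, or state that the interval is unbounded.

(-4.4000, 0).

With y'=λy (z=hλ):
  y_{n+1} = y_n + z·[8/11·y_n + 3/11·y_{n+1}] ⇒ (1 − 3/11z)y_{n+1} = (1 + 8/11z)y_n
  R(z) = (1 + 8/11z)/(1 − 3/11z).

Need |R(x)|<1, x<0.
x=-1.22: |R|=0.0846
R=−1: 1+8/11x = −1+3/11x ⇒ -5/11x=2 ⇒ x=2/(-5/11)=-4.4000
Confirm numerically:
  x=-3.676: |R|=0.83566 <1
  x=-3.573: |R|=0.80961 <1
  x=-2.474: |R|=0.47726 <1
  x=-4.749: |R|=1.06912 >1
  x=-4.611: |R|=1.04248 >1
So |R|<1 on (-4.4000, 0).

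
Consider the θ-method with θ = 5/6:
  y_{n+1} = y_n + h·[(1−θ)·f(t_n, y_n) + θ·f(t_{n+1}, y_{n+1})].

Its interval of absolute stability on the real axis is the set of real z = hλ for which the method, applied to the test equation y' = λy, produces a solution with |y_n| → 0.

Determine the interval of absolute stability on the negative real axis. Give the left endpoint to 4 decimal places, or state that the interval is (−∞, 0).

With y'=λy (z=hλ):
  y_{n+1} = y_n + z·[1/6·y_n + 5/6·y_{n+1}] ⇒ (1 − 5/6z)y_{n+1} = (1 + 1/6z)y_n
  Hence R(z) = (1 + 1/6z)/(1 − 5/6z).

Need |R(x)|<1, x<0.
x=-0.51: |R|=0.6421
x=-2: |R|=0.2500
x=-10: |R|=0.0714
x=-100: |R|=0.1858
θ=5/6≥1/2 ⇒ |1+1/6x|<|1−5/6x| ∀x<0 ⇒ interval (−∞,0).

interval (−∞, 0).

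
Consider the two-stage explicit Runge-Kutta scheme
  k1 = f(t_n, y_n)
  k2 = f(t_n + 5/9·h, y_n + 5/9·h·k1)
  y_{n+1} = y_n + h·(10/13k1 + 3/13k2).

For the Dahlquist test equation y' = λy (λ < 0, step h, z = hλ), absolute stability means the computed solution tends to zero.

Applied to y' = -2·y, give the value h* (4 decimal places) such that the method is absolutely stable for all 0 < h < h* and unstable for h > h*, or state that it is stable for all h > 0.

(-7.8000,0); λ=-2 ⇒ h* = (39/5)/2 = 3.9000.

With y'=λy (z=hλ):
  k1=λy_n ⇒ h·k1=z·y_n;  k2=λ(1+5/9z)y_n ⇒ h·k2=z(1+5/9z)y_n
  y_{n+1}/y_n = 1 + 10/13z + 3/13z(1+5/9z) = 1 + z + 5/39z²
  so R(z) = 1 + z + 5/39z².

Boundary: |R(x)|=1, x<0.
x=-0.48: |R|=0.5495
R=1: x+5/39x²=0 ⇒ x=−39/5=-7.8000; min R=1−1/(4·5/39)=-0.9500>−1
Confirm numerically:
  x=-6.876: |R|=0.18546 <1
  x=-6.287: |R|=0.21952 <1
  x=-3.733: |R|=0.94642 <1
  x=-8.399: |R|=1.64500 >1
  x=-8.057: |R|=1.26547 >1
  x=-7.917: |R|=1.11875 >1
Stable set (-7.8000, 0).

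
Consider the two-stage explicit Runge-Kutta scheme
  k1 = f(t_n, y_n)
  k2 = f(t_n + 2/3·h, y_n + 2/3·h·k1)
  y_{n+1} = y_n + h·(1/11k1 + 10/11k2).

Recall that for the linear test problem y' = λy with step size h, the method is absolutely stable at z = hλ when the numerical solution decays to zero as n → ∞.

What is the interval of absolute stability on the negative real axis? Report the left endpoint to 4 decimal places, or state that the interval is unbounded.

Set f=λy, z=hλ:
  k1=λy_n ⇒ h·k1=z·y_n;  k2=λ(1+2/3z)y_n ⇒ h·k2=z(1+2/3z)y_n
  y_{n+1}/y_n = 1 + 1/11z + 10/11z(1+2/3z) = 1 + z + 20/33z²
  so R(z) = 1 + z + 20/33z².

Find x<0 with |R(x)|<1.
x=-1.05: |R|=0.6182
R=1: x+20/33x²=0 ⇒ x=−33/20=-1.6500; min R=1−1/(4·20/33)=0.5875>−1
Confirm numerically:
  x=-1.591: |R|=0.94311 <1
  x=-1.400: |R|=0.78788 <1
  x=-1.362: |R|=0.76227 <1
  x=-1.313: |R|=0.73183 <1
  x=-1.898: |R|=1.28528 >1
  x=-1.791: |R|=1.15305 >1
Interval (-1.6500, 0).

z∈(-1.6500,0).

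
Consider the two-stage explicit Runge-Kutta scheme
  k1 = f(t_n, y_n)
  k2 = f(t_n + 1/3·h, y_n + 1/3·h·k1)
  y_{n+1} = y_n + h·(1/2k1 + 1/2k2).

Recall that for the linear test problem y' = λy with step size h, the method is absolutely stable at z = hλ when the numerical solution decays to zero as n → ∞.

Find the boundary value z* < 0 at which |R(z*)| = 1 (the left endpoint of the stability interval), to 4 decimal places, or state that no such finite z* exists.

left endpoint -6.0000.

Set f=λy, z=hλ:
  k1=λy_n ⇒ h·k1=z·y_n;  k2=λ(1+1/3z)y_n ⇒ h·k2=z(1+1/3z)y_n
  y_{n+1}/y_n = 1 + 1/2z + 1/2z(1+1/3z) = 1 + z + 1/6z²
  R(z) = 1 + z + 1/6z².

Solve |R(x)|<1 on ℝ⁻.
x=-0.42: |R|=0.6094
R=1: x+1/6x²=0 ⇒ x=−6=-6.0000; min R=1−1/(4·1/6)=-0.5000>−1
Confirm numerically:
  x=-5.019: |R|=0.17939 <1
  x=-4.780: |R|=0.02807 <1
  x=-4.210: |R|=0.25598 <1
  x=-3.496: |R|=0.45900 <1
  x=-6.545: |R|=1.59450 >1
  x=-6.337: |R|=1.35593 >1
So |R|<1 on (-6.0000, 0).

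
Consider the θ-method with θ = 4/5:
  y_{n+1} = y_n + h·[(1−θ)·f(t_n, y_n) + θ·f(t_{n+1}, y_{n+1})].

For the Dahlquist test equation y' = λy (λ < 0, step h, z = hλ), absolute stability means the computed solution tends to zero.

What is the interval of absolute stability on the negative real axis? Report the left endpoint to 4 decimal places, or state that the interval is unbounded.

Set f=λy, z=hλ:
  y_{n+1} = y_n + z·[1/5·y_n + 4/5·y_{n+1}] ⇒ (1 − 4/5z)y_{n+1} = (1 + 1/5z)y_n
  R(z) = (1 + 1/5z)/(1 − 4/5z).

Solve |R(x)|<1 on ℝ⁻.
x=-0.42: |R|=0.6856
x=-2: |R|=0.2308
x=-10: |R|=0.1111
x=-100: |R|=0.2346
θ=4/5≥1/2 ⇒ |1+1/5x|<|1−4/5x| ∀x<0 ⇒ unbounded interval.

(−∞, 0) — no finite endpoint.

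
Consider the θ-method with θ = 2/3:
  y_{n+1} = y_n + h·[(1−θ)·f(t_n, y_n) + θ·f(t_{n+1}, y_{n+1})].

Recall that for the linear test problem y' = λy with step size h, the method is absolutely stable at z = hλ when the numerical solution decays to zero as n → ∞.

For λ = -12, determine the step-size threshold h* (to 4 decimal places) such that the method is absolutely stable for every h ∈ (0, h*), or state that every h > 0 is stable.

On y'=λy, z=hλ:
  y_{n+1} = y_n + z·[1/3·y_n + 2/3·y_{n+1}] ⇒ (1 − 2/3z)y_{n+1} = (1 + 1/3z)y_n
  R(z) = (1 + 1/3z)/(1 − 2/3z).

Boundary: |R(x)|=1, x<0.
x=-1.34: |R|=0.2923
x=-2: |R|=0.1429
x=-10: |R|=0.3043
x=-100: |R|=0.4778
θ=2/3≥1/2 ⇒ |1+1/3x|<|1−2/3x| ∀x<0 ⇒ unbounded interval.

(−∞, 0) — no finite endpoint. Any h>0 works for λ=-12.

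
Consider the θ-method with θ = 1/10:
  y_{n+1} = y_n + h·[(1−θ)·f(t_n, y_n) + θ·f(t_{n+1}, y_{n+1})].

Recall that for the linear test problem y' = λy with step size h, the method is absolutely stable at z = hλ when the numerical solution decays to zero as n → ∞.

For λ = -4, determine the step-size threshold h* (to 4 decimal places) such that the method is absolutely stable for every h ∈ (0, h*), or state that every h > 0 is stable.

On y'=λy, z=hλ:
  y_{n+1} = y_n + z·[9/10·y_n + 1/10·y_{n+1}] ⇒ (1 − 1/10z)y_{n+1} = (1 + 9/10z)y_n
  ⇒ R(z) = (1 + 9/10z)/(1 − 1/10z).

Need |R(x)|<1, x<0.
x=-1.37: |R|=0.2049
R=−1: 1+9/10x = −1+1/10x ⇒ -4/5x=2 ⇒ x=2/(-4/5)=-2.5000
Confirm numerically:
  x=-2.293: |R|=0.86529 <1
  x=-2.115: |R|=0.74577 <1
  x=-1.657: |R|=0.42146 <1
  x=-2.944: |R|=1.27441 >1
  x=-2.777: |R|=1.17344 >1
  x=-2.573: |R|=1.04645 >1
Interval (-2.5000, 0).

(-2.5000,0); λ=-4 ⇒ h* = (5/2)/4 = 0.6250.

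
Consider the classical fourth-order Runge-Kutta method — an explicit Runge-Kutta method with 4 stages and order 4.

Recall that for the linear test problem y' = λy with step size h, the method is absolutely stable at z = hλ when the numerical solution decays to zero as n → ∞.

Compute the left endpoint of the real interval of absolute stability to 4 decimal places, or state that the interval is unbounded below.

left endpoint -2.7853.

Set f=λy, z=hλ:
  order 4, 4-stage ⇒ R(z)=1+z+z^2/2+z^3/6+z^4/24
  (e.g. R(-1.13)=0.33590, |R|=0.33590)

Boundary: |R(x)|=1, x<0.
x=-1.13: |R|=0.3359
|R(-2.69)|=0.8656 |R(-2.65)|=0.8145 |R(-1.96)|=0.3208
Bisect:
  x_lo=-3.5241 |R|=2.8176  x_hi=-0.1472 |R|=0.8631
  mid=-1.83566 |R|=0.29135 →hi
  mid=-2.67987 |R|=0.85234 →hi
  mid=-3.10197 |R|=1.59230 →lo
  mid=-2.89092 |R|=1.17129 →lo
  mid=-2.78540 |R|=1.00015 →lo
  mid=-2.73263 |R|=0.92346 →hi
  mid=-2.75901 |R|=0.96110 →hi
  mid=-2.77220 |R|=0.98045 →hi
  mid=-2.77880 |R|=0.99025 →hi
  mid=-2.78210 |R|=0.99519 →hi
  ...
  [-2.78540,-2.78519] ⇒ x*=-2.7853
So |R|<1 on (-2.7853, 0).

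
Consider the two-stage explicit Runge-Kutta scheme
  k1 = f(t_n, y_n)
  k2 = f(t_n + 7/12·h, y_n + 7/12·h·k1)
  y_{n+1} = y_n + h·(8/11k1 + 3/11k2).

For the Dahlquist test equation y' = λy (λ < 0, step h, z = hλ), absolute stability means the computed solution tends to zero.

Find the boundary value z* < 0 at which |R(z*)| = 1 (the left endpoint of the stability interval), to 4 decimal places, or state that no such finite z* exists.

Set f=λy, z=hλ:
  k1=λy_n ⇒ h·k1=z·y_n;  k2=λ(1+7/12z)y_n ⇒ h·k2=z(1+7/12z)y_n
  y_{n+1}/y_n = 1 + 8/11z + 3/11z(1+7/12z) = 1 + z + 7/44z²
  ⇒ R(z) = 1 + z + 7/44z².

Solve |R(x)|<1 on ℝ⁻.
x=-0.4: |R|=0.6255
R=1: x+7/44x²=0 ⇒ x=−44/7=-6.2857; min R=1−1/(4·7/44)=-0.5714>−1
Confirm numerically:
  x=-5.323: |R|=0.18473 <1
  x=-4.343: |R|=0.34228 <1
  x=-4.075: |R|=0.43320 <1
  x=-6.614: |R|=1.34543 >1
  x=-6.556: |R|=1.28191 >1
  x=-6.312: |R|=1.02640 >1
Interval (-6.2857, 0).

z* = -6.2857.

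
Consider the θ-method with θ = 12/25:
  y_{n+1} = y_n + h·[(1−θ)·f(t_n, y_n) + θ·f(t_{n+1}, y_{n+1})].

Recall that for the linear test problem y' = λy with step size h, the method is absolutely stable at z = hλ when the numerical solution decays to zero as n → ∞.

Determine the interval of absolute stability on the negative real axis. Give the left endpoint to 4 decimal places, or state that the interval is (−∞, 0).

Set f=λy, z=hλ:
  y_{n+1} = y_n + z·[13/25·y_n + 12/25·y_{n+1}] ⇒ (1 − 12/25z)y_{n+1} = (1 + 13/25z)y_n
  R(z) = (1 + 13/25z)/(1 − 12/25z).

Solve |R(x)|<1 on ℝ⁻.
x=-1.66: |R|=0.0761
R=−1: 1+13/25x = −1+12/25x ⇒ -1/25x=2 ⇒ x=2/(-1/25)=-50.0000
Confirm numerically:
  x=-48.665: |R|=0.99781 <1
  x=-38.708: |R|=0.97693 <1
  x=-37.132: |R|=0.97266 <1
  x=-28.139: |R|=0.93972 <1
  x=-50.142: |R|=1.00023 >1
  x=-50.124: |R|=1.00020 >1
Interval (-50.0000, 0).

z∈(-50.0000,0).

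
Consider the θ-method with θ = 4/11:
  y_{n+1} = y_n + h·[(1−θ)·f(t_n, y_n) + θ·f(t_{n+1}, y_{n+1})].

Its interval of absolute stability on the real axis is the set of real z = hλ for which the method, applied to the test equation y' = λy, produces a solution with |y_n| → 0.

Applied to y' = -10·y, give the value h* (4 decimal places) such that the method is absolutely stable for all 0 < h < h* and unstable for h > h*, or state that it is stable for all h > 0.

(-7.3333,0); λ=-10 ⇒ h* = (22/3)/10 = 0.7333.

Test eqn y'=λy, z=hλ:
  y_{n+1} = y_n + z·[7/11·y_n + 4/11·y_{n+1}] ⇒ (1 − 4/11z)y_{n+1} = (1 + 7/11z)y_n
  ⇒ R(z) = (1 + 7/11z)/(1 − 4/11z).

Boundary: |R(x)|=1, x<0.
x=-0.34: |R|=0.6974
R=−1: 1+7/11x = −1+4/11x ⇒ -3/11x=2 ⇒ x=2/(-3/11)=-7.3333
Confirm numerically:
  x=-5.615: |R|=0.84594 <1
  x=-4.957: |R|=0.76875 <1
  x=-4.372: |R|=0.68815 <1
  x=-3.954: |R|=0.62194 <1
  x=-7.927: |R|=1.04170 >1
  x=-7.889: |R|=1.03917 >1
  x=-7.370: |R|=1.00272 >1
So |R|<1 on (-7.3333, 0).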